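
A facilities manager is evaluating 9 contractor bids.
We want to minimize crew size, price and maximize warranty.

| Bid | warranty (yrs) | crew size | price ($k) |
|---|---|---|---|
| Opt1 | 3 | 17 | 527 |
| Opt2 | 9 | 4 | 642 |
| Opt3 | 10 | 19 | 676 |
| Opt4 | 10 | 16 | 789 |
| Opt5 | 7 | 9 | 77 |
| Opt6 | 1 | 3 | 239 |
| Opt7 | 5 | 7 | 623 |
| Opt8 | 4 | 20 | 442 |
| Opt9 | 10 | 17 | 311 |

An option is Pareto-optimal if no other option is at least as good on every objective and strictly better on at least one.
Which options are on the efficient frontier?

Opt2, Opt4, Opt5, Opt6, Opt7, Opt9

Opt1: dominated by Opt5 (warranty 7≥3, crew size 9≤17, price 77≤527).
Opt2: not dominated.
Opt3: dominated by Opt9 (warranty 10≥10, crew size 17≤19, price 311≤676).
Opt4: not dominated.
Opt5: not dominated (best price).
Opt6: not dominated (best crew size).
Opt7: not dominated.
Opt8: dominated by Opt5 (warranty 7≥4, crew size 9≤20, price 77≤442).
Opt9: not dominated.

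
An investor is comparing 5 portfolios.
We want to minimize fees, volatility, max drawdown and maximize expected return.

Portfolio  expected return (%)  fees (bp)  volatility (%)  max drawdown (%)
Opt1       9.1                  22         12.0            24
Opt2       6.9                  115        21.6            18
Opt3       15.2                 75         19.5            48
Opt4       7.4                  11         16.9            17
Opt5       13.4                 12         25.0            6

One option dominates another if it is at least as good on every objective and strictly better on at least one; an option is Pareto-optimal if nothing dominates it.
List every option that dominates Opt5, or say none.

Opt1: worse on expected return (9.1 vs 13.4).
Opt2: worse on expected return (6.9 vs 13.4).
Opt3: worse on fees (75 vs 12).
Opt4: worse on expected return (7.4 vs 13.4).
No option dominates Opt5.

none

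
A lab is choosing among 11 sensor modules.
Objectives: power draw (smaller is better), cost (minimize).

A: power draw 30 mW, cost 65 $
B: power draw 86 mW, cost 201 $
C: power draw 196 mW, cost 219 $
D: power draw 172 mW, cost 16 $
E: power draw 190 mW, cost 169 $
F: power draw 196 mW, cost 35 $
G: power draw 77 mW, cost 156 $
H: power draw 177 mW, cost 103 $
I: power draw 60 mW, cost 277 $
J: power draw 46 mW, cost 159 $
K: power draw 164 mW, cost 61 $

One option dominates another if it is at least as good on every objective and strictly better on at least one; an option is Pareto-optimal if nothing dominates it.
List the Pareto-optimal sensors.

A, D, K

A: not dominated (best power draw).
B: dominated by A (power draw 30≤86, cost 65≤201).
C: dominated by A (power draw 30≤196, cost 65≤219).
D: not dominated (best cost).
E: dominated by A (power draw 30≤190, cost 65≤169).
F: dominated by D (power draw 172≤196, cost 16≤35).
G: dominated by A (power draw 30≤77, cost 65≤156).
H: dominated by A (power draw 30≤177, cost 65≤103).
I: dominated by A (power draw 30≤60, cost 65≤277).
J: dominated by A (power draw 30≤46, cost 65≤159).
K: not dominated.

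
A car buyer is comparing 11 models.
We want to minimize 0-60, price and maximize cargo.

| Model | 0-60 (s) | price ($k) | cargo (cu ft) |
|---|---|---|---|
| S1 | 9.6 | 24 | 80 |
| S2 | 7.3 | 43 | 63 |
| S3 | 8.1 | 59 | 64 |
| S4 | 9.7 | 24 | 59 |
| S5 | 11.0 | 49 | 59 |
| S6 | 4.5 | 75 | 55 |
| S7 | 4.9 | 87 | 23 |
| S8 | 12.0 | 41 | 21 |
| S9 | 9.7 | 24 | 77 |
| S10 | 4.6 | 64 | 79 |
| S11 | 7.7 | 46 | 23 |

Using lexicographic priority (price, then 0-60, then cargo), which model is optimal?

First minimize price: best is 24, kept {S1, S4, S9}.
Then minimize 0-60: best is 9.6, kept {S1}.

S1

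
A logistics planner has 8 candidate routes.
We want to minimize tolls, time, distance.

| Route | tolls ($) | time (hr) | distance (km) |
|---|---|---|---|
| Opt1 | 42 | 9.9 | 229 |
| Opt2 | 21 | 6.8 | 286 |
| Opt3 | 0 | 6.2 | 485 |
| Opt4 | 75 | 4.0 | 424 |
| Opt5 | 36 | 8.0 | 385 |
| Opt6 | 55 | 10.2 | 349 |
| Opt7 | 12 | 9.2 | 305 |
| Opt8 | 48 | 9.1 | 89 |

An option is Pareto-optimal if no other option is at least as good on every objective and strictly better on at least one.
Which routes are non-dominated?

Opt1, Opt2, Opt3, Opt4, Opt7, Opt8

Opt1: not dominated.
Opt2: not dominated.
Opt3: not dominated (best tolls).
Opt4: not dominated (best time).
Opt5: dominated by Opt2 (tolls 21≤36, time 6.8≤8.0, distance 286≤385).
Opt6: dominated by Opt1 (tolls 42≤55, time 9.9≤10.2, distance 229≤349).
Opt7: not dominated.
Opt8: not dominated (best distance).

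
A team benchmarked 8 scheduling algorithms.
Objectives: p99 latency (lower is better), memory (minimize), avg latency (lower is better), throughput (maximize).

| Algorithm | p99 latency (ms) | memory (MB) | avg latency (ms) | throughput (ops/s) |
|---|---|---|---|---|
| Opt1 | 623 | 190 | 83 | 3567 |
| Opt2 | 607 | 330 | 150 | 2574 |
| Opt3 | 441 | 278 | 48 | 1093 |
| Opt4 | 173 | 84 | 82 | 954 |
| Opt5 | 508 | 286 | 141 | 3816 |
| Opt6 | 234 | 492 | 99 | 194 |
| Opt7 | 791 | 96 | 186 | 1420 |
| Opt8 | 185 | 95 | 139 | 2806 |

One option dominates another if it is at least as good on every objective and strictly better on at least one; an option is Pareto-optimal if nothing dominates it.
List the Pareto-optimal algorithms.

Opt1, Opt3, Opt4, Opt5, Opt8

Opt1: not dominated.
Opt2: dominated by Opt5 (p99 latency 508≤607, memory 286≤330, avg latency 141≤150, throughput 3816≥2574).
Opt3: not dominated (best avg latency).
Opt4: not dominated (best p99 latency).
Opt5: not dominated (best throughput).
Opt6: dominated by Opt4 (p99 latency 173≤234, memory 84≤492, avg latency 82≤99, throughput 954≥194).
Opt7: dominated by Opt8 (p99 latency 185≤791, memory 95≤96, avg latency 139≤186, throughput 2806≥1420).
Opt8: not dominated.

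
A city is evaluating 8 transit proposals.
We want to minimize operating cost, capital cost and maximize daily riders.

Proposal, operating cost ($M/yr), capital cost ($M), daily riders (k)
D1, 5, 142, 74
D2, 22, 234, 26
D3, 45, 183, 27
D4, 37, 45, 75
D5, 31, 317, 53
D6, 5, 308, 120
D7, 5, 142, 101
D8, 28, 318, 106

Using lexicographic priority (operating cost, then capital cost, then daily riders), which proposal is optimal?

First minimize operating cost: best is 5, kept {D1, D6, D7}.
Then minimize capital cost: best is 142, kept {D1, D7}.
Then maximize daily riders: best is 101, kept {D7}.

D7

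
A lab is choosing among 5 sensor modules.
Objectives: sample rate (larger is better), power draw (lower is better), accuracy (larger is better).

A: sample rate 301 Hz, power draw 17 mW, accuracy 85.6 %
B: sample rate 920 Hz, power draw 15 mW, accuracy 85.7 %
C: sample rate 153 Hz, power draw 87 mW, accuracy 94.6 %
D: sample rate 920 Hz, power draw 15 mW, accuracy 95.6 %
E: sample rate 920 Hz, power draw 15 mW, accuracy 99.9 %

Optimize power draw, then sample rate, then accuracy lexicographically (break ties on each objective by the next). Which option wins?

First minimize power draw: best is 15, kept {B, D, E}.
Then maximize sample rate: best is 920, kept {B, D, E}.
Then maximize accuracy: best is 99.9, kept {E}.

E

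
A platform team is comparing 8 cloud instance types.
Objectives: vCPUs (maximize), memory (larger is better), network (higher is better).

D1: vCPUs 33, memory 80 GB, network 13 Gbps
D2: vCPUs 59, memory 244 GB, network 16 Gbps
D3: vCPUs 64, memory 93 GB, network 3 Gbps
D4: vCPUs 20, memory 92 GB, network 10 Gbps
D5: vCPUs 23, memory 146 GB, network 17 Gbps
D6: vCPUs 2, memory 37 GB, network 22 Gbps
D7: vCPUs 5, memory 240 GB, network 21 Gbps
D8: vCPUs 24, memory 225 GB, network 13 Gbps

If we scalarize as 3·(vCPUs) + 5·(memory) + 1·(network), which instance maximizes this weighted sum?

D2

D1: 3·33 + 5·80 + 1·13 = 512
D2: 3·59 + 5·244 + 1·16 = 1413
D3: 3·64 + 5·93 + 1·3 = 660
D4: 3·20 + 5·92 + 1·10 = 530
D5: 3·23 + 5·146 + 1·17 = 816
D6: 3·2 + 5·37 + 1·22 = 213
D7: 3·5 + 5·240 + 1·21 = 1236
D8: 3·24 + 5·225 + 1·13 = 1210
Highest: D2 at 1413.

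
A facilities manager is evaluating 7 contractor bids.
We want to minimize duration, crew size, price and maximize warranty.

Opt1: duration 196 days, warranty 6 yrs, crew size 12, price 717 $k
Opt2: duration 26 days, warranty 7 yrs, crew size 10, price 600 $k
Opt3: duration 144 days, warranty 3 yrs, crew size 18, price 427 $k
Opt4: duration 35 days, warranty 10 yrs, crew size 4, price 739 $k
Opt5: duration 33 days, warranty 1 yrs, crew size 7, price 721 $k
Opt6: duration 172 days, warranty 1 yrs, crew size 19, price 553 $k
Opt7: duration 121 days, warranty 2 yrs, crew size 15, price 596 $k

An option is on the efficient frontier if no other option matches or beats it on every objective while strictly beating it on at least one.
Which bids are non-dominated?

Opt1: dominated by Opt2 (duration 26≤196, warranty 7≥6, crew size 10≤12, price 600≤717).
Opt2: not dominated (best duration).
Opt3: not dominated (best price).
Opt4: not dominated (best warranty).
Opt5: not dominated.
Opt6: dominated by Opt3 (duration 144≤172, warranty 3≥1, crew size 18≤19, price 427≤553).
Opt7: not dominated.

Opt2, Opt3, Opt4, Opt5, Opt7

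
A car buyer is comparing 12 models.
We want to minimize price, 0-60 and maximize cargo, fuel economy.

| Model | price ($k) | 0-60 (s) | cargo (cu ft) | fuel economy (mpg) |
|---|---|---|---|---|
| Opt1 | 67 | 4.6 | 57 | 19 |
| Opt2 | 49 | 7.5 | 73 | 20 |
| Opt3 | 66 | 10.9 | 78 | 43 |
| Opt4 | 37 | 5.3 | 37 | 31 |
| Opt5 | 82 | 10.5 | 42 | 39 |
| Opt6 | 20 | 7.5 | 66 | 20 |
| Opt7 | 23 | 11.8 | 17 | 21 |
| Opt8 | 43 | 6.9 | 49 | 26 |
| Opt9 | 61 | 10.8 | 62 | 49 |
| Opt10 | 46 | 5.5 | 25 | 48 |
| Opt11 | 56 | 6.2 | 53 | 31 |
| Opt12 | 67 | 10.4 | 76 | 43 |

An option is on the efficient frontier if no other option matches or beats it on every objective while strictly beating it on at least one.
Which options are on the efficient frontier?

Opt1, Opt2, Opt3, Opt4, Opt6, Opt7, Opt8, Opt9, Opt10, Opt11, Opt12

Opt1: not dominated (best 0-60).
Opt2: not dominated.
Opt3: not dominated (best cargo).
Opt4: not dominated.
Opt5: dominated by Opt12 (price 67≤82, 0-60 10.4≤10.5, cargo 76≥42, fuel economy 43≥39).
Opt6: not dominated (best price).
Opt7: not dominated.
Opt8: not dominated.
Opt9: not dominated (best fuel economy).
Opt10: not dominated.
Opt11: not dominated.
Opt12: not dominated.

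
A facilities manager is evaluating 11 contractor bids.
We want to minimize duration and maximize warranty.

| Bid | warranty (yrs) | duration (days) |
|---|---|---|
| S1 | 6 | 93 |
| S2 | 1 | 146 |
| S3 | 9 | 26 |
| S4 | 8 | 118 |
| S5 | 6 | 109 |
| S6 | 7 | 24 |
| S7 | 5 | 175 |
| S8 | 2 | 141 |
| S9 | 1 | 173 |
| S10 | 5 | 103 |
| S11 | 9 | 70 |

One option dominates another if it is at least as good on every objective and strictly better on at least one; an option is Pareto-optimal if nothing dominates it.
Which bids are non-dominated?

S1: dominated by S3 (warranty 9≥6, duration 26≤93).
S2: dominated by S1 (warranty 6≥1, duration 93≤146).
S3: not dominated.
S4: dominated by S3 (warranty 9≥8, duration 26≤118).
S5: dominated by S1 (warranty 6≥6, duration 93≤109).
S6: not dominated (best duration).
S7: dominated by S1 (warranty 6≥5, duration 93≤175).
S8: dominated by S1 (warranty 6≥2, duration 93≤141).
S9: dominated by S1 (warranty 6≥1, duration 93≤173).
S10: dominated by S1 (warranty 6≥5, duration 93≤103).
S11: dominated by S3 (warranty 9≥9, duration 26≤70).

S3, S6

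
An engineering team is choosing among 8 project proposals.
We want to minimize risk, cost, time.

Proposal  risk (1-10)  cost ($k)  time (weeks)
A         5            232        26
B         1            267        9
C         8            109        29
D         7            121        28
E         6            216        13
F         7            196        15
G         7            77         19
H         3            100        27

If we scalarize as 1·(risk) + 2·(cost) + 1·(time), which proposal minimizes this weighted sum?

G

A: 1·5 + 2·232 + 1·26 = 495
B: 1·1 + 2·267 + 1·9 = 544
C: 1·8 + 2·109 + 1·29 = 255
D: 1·7 + 2·121 + 1·28 = 277
E: 1·6 + 2·216 + 1·13 = 451
F: 1·7 + 2·196 + 1·15 = 414
G: 1·7 + 2·77 + 1·19 = 180
H: 1·3 + 2·100 + 1·27 = 230
Lowest: G at 180.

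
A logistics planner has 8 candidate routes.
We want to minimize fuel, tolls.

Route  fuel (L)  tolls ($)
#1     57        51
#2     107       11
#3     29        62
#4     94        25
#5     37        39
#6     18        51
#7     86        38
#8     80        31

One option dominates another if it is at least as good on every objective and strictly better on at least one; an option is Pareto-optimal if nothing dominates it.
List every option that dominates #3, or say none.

#6: fuel 18≤29, tolls 51≤62 — dominates #3.
Others (#1, #2, #4, #5, #7, #8) are each worse than #3 on at least one objective.

#6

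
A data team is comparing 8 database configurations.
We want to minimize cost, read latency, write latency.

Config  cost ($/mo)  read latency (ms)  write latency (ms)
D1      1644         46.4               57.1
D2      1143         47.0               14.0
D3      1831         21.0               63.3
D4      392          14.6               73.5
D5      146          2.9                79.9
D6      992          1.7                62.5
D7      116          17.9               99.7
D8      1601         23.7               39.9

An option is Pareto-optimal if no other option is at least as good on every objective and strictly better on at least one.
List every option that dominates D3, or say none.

D6: cost 992≤1831, read latency 1.7≤21.0, write latency 62.5≤63.3 — dominates D3.
Others (D1, D2, D4, D5, D7, D8) are each worse than D3 on at least one objective.

D6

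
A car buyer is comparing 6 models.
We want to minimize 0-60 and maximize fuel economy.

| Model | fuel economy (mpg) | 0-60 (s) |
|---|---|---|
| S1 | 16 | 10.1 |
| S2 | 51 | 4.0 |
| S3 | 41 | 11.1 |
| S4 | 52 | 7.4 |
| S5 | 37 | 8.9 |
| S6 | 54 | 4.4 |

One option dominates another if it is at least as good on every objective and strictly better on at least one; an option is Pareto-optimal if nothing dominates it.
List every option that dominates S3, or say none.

S2, S4, S6

S2: fuel economy 51≥41, 0-60 4.0≤11.1 — dominates S3.
S4: fuel economy 52≥41, 0-60 7.4≤11.1 — dominates S3.
S6: fuel economy 54≥41, 0-60 4.4≤11.1 — dominates S3.
Others (S1, S5) are each worse than S3 on at least one objective.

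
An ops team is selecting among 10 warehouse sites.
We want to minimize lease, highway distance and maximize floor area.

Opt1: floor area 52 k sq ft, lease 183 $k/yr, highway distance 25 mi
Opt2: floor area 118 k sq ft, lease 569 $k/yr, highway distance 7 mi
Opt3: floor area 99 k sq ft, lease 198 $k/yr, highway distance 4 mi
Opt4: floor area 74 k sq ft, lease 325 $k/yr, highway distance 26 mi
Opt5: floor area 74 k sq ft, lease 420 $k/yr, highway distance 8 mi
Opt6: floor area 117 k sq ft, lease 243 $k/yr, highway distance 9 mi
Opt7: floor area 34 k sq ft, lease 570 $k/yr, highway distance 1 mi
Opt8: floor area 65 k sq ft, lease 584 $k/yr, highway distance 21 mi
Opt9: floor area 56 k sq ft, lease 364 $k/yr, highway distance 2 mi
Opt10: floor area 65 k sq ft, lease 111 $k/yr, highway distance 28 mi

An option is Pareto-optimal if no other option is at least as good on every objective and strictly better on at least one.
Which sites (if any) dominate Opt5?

Opt3

Opt3: floor area 99≥74, lease 198≤420, highway distance 4≤8 — dominates Opt5.
Others (Opt1, Opt2, Opt4, Opt6, Opt7, Opt8, Opt9, Opt10) are each worse than Opt5 on at least one objective.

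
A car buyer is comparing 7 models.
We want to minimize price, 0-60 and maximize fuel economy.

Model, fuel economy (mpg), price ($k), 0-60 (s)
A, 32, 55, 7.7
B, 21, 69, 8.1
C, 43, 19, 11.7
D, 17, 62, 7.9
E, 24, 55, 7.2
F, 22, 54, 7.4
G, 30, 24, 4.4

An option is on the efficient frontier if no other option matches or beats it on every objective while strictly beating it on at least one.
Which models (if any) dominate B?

A, E, F, G

A: fuel economy 32≥21, price 55≤69, 0-60 7.7≤8.1 — dominates B.
E: fuel economy 24≥21, price 55≤69, 0-60 7.2≤8.1 — dominates B.
F: fuel economy 22≥21, price 54≤69, 0-60 7.4≤8.1 — dominates B.
G: fuel economy 30≥21, price 24≤69, 0-60 4.4≤8.1 — dominates B.
Others (C, D) are each worse than B on at least one objective.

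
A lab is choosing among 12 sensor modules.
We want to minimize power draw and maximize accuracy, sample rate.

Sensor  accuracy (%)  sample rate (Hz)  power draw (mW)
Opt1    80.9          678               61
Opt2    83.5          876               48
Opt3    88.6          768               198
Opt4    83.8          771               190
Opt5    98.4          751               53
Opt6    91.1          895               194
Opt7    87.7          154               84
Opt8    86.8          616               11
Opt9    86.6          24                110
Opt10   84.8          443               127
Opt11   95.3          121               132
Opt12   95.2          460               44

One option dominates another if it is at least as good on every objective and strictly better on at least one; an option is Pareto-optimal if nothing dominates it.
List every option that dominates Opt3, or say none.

Opt6: accuracy 91.1≥88.6, sample rate 895≥768, power draw 194≤198 — dominates Opt3.
Others (Opt1, Opt2, Opt4, Opt5, Opt7, Opt8, Opt9, Opt10, Opt11, Opt12) are each worse than Opt3 on at least one objective.

Opt6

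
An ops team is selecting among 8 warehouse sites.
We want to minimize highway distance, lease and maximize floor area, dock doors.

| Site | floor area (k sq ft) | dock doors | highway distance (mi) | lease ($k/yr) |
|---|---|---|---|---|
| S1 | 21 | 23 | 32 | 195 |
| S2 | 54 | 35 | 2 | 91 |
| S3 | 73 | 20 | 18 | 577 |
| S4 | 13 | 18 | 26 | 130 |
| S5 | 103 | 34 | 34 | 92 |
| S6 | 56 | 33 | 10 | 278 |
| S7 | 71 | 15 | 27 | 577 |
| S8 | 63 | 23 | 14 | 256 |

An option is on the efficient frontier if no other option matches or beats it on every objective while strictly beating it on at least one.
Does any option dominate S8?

S1: worse on floor area (21 vs 63).
S2: worse on floor area (54 vs 63).
S3: worse on dock doors (20 vs 23).
S4: worse on floor area (13 vs 63).
S5: worse on highway distance (34 vs 14).
S6: worse on floor area (56 vs 63).
S7: worse on dock doors (15 vs 23).
No option is at least as good as S8 on every objective and strictly better on one.

No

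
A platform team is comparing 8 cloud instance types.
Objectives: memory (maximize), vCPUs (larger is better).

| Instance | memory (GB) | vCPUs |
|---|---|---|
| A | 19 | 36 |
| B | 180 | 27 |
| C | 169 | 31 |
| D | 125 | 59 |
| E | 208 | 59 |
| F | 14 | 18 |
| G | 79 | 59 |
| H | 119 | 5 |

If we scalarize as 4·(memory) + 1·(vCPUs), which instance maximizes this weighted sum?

E

A: 4·19 + 1·36 = 112
B: 4·180 + 1·27 = 747
C: 4·169 + 1·31 = 707
D: 4·125 + 1·59 = 559
E: 4·208 + 1·59 = 891
F: 4·14 + 1·18 = 74
G: 4·79 + 1·59 = 375
H: 4·119 + 1·5 = 481
Highest: E at 891.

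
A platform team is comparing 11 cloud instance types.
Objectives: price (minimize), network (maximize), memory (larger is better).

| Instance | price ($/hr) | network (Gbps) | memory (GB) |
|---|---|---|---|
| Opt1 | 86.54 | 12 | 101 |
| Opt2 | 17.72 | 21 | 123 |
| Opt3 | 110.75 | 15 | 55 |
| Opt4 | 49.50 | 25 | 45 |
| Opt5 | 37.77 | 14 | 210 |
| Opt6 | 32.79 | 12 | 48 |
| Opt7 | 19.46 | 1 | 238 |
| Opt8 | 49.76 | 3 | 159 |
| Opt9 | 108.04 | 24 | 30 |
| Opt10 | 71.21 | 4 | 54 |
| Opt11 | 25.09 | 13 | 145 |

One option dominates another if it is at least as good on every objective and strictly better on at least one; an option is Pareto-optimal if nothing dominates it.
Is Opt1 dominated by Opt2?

Opt2 vs Opt1: price 17.72≤86.54, network 21≥12, memory 123≥101 — Opt2 is at least as good on every objective with at least one strict improvement.

Yes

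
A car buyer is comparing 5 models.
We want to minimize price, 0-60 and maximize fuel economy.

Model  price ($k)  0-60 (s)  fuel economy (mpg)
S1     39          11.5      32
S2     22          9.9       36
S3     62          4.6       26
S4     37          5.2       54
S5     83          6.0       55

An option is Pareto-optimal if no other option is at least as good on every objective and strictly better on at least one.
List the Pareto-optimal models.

S1: dominated by S2 (price 22≤39, 0-60 9.9≤11.5, fuel economy 36≥32).
S2: not dominated (best price).
S3: not dominated (best 0-60).
S4: not dominated.
S5: not dominated (best fuel economy).

S2, S3, S4, S5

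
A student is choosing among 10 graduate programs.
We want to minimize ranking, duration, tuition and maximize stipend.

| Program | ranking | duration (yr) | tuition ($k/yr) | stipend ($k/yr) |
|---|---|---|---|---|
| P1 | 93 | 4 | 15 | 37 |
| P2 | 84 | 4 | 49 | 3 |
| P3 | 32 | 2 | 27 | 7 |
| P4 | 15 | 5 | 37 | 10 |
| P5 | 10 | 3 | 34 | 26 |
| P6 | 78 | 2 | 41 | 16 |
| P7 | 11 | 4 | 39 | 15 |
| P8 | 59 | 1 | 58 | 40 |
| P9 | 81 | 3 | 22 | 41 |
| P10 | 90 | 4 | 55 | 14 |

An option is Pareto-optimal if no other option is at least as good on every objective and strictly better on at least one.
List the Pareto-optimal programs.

P1, P3, P5, P6, P8, P9

P1: not dominated (best tuition).
P2: dominated by P3 (ranking 32≤84, duration 2≤4, tuition 27≤49, stipend 7≥3).
P3: not dominated.
P4: dominated by P5 (ranking 10≤15, duration 3≤5, tuition 34≤37, stipend 26≥10).
P5: not dominated (best ranking).
P6: not dominated.
P7: dominated by P5 (ranking 10≤11, duration 3≤4, tuition 34≤39, stipend 26≥15).
P8: not dominated (best duration).
P9: not dominated (best stipend).
P10: dominated by P5 (ranking 10≤90, duration 3≤4, tuition 34≤55, stipend 26≥14).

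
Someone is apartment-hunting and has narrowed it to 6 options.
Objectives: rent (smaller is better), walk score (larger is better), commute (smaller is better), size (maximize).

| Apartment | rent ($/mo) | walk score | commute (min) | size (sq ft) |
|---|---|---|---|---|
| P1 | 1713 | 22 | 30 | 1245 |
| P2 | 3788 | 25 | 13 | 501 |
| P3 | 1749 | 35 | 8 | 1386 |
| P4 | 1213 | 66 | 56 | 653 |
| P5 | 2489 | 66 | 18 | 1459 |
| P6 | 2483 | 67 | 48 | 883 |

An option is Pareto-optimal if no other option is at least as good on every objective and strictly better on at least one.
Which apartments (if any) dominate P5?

none

P1: worse on walk score (22 vs 66).
P2: worse on rent (3788 vs 2489).
P3: worse on walk score (35 vs 66).
P4: worse on commute (56 vs 18).
P6: worse on commute (48 vs 18).
No option dominates P5.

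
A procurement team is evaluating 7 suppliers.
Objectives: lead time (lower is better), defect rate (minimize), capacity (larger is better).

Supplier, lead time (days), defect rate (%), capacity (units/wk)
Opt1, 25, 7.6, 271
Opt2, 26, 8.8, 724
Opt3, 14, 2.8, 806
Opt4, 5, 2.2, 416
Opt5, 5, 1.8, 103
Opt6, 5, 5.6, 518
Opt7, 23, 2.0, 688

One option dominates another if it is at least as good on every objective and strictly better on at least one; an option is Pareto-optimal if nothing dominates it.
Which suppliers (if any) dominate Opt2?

Opt3: lead time 14≤26, defect rate 2.8≤8.8, capacity 806≥724 — dominates Opt2.
Others (Opt1, Opt4, Opt5, Opt6, Opt7) are each worse than Opt2 on at least one objective.

Opt3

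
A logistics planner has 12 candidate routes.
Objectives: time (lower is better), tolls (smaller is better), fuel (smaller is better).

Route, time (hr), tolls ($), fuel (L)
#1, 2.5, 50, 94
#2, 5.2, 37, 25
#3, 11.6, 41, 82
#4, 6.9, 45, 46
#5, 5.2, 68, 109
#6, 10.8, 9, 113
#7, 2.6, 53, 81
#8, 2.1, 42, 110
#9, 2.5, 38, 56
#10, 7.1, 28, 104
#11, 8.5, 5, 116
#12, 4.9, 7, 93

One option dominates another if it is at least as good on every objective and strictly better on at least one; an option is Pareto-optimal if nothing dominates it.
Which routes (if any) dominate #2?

#1: worse on tolls (50 vs 37).
#3: worse on time (11.6 vs 5.2).
#4: worse on time (6.9 vs 5.2).
#5: worse on tolls (68 vs 37).
#6: worse on time (10.8 vs 5.2).
#7: worse on tolls (53 vs 37).
#8: worse on tolls (42 vs 37).
#9: worse on tolls (38 vs 37).
#10: worse on time (7.1 vs 5.2).
#11: worse on time (8.5 vs 5.2).
#12: worse on fuel (93 vs 25).
No option dominates #2.

none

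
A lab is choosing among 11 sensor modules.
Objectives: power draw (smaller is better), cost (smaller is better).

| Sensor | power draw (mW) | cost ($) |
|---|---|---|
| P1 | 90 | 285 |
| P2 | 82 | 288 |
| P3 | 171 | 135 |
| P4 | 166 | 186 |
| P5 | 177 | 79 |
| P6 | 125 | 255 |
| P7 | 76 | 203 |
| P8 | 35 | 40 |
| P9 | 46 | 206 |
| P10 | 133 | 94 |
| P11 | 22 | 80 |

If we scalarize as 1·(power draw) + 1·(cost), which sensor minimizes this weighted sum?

P1: 1·90 + 1·285 = 375
P2: 1·82 + 1·288 = 370
P3: 1·171 + 1·135 = 306
P4: 1·166 + 1·186 = 352
P5: 1·177 + 1·79 = 256
P6: 1·125 + 1·255 = 380
P7: 1·76 + 1·203 = 279
P8: 1·35 + 1·40 = 75
P9: 1·46 + 1·206 = 252
P10: 1·133 + 1·94 = 227
P11: 1·22 + 1·80 = 102
Lowest: P8 at 75.

P8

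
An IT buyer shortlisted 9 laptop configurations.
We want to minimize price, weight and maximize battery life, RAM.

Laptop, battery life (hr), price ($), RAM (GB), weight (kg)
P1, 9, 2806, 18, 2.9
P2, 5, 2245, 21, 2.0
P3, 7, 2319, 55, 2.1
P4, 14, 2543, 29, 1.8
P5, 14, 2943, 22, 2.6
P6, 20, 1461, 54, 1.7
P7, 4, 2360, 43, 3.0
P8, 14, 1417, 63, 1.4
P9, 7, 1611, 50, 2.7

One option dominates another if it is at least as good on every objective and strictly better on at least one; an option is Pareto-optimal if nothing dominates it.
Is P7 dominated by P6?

P6 vs P7: battery life 20≥4, price 1461≤2360, RAM 54≥43, weight 1.7≤3.0 — P6 is at least as good on every objective with at least one strict improvement.

Yes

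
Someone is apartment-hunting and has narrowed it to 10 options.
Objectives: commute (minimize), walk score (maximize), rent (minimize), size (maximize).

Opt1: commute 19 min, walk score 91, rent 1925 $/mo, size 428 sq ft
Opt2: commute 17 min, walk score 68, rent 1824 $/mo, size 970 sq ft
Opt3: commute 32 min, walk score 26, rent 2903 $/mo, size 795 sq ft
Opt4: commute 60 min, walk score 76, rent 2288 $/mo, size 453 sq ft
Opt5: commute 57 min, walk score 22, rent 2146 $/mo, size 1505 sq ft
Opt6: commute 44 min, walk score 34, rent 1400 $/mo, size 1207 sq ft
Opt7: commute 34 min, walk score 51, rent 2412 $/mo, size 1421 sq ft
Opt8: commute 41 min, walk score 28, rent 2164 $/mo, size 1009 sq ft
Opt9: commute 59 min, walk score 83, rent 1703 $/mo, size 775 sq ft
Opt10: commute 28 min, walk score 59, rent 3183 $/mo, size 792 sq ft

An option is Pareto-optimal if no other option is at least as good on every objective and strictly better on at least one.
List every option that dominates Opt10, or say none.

Opt2

Opt2: commute 17≤28, walk score 68≥59, rent 1824≤3183, size 970≥792 — dominates Opt10.
Others (Opt1, Opt3, Opt4, Opt5, Opt6, Opt7, Opt8, Opt9) are each worse than Opt10 on at least one objective.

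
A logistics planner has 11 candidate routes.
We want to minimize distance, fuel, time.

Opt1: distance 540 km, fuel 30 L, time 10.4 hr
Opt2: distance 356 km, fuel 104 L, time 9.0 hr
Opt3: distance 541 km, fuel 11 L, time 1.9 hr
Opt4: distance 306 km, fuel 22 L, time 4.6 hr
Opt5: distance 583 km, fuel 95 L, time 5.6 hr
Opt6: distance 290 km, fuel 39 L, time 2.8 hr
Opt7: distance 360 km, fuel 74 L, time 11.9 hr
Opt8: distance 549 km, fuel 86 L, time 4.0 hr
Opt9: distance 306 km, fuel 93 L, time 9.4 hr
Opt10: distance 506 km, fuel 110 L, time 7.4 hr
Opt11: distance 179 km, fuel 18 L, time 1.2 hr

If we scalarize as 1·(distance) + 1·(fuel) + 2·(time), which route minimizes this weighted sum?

Opt1: 1·540 + 1·30 + 2·10.4 = 590.8
Opt2: 1·356 + 1·104 + 2·9.0 = 478.0
Opt3: 1·541 + 1·11 + 2·1.9 = 555.8
Opt4: 1·306 + 1·22 + 2·4.6 = 337.2
Opt5: 1·583 + 1·95 + 2·5.6 = 689.2
Opt6: 1·290 + 1·39 + 2·2.8 = 334.6
Opt7: 1·360 + 1·74 + 2·11.9 = 457.8
Opt8: 1·549 + 1·86 + 2·4.0 = 643.0
Opt9: 1·306 + 1·93 + 2·9.4 = 417.8
Opt10: 1·506 + 1·110 + 2·7.4 = 630.8
Opt11: 1·179 + 1·18 + 2·1.2 = 199.4
Lowest: Opt11 at 199.4.

Opt11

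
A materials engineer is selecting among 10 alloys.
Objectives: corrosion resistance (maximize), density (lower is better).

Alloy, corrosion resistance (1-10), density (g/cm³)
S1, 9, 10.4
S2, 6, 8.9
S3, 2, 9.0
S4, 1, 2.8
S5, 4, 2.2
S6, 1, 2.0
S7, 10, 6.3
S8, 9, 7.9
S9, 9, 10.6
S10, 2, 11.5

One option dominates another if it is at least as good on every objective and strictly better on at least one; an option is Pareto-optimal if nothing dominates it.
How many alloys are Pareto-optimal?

S1: dominated by S7 (corrosion resistance 10≥9, density 6.3≤10.4).
S2: dominated by S7 (corrosion resistance 10≥6, density 6.3≤8.9).
S3: dominated by S2 (corrosion resistance 6≥2, density 8.9≤9.0).
S4: dominated by S5 (corrosion resistance 4≥1, density 2.2≤2.8).
S5: not dominated.
S6: not dominated (best density).
S7: not dominated (best corrosion resistance).
S8: dominated by S7 (corrosion resistance 10≥9, density 6.3≤7.9).
S9: dominated by S1 (corrosion resistance 9≥9, density 10.4≤10.6).
S10: dominated by S1 (corrosion resistance 9≥2, density 10.4≤11.5).
Pareto-optimal: S5, S6, S7 → 3.

3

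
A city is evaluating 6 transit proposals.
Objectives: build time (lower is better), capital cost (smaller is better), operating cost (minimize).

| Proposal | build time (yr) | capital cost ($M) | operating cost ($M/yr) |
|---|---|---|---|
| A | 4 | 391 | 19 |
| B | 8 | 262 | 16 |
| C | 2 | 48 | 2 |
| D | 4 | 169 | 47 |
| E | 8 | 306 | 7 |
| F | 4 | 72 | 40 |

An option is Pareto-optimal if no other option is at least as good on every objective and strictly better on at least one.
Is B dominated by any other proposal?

Yes

C vs B: build time 2≤8, capital cost 48≤262, operating cost 2≤16 — C is at least as good on every objective and strictly better on at least one, so C dominates B.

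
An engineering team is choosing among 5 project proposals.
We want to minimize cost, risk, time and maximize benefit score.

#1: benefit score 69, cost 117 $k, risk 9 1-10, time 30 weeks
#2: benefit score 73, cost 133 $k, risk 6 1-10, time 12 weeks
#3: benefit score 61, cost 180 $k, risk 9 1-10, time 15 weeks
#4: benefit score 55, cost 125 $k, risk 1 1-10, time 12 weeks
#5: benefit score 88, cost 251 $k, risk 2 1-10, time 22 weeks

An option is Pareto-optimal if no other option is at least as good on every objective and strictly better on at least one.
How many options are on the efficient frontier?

#1: not dominated (best cost).
#2: not dominated.
#3: dominated by #2 (benefit score 73≥61, cost 133≤180, risk 6≤9, time 12≤15).
#4: not dominated (best risk).
#5: not dominated (best benefit score).
Pareto-optimal: #1, #2, #4, #5 → 4.

4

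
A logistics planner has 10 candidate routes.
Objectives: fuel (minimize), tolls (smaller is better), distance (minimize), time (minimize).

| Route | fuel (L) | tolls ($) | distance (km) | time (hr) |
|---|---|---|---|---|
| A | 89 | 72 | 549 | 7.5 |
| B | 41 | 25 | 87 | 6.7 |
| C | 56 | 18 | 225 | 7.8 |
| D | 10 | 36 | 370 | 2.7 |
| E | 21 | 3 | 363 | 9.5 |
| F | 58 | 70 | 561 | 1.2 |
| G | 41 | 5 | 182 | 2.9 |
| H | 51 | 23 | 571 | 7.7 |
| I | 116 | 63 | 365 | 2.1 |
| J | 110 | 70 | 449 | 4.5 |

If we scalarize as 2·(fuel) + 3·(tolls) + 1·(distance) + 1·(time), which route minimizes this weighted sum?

A: 2·89 + 3·72 + 1·549 + 1·7.5 = 950.5
B: 2·41 + 3·25 + 1·87 + 1·6.7 = 250.7
C: 2·56 + 3·18 + 1·225 + 1·7.8 = 398.8
D: 2·10 + 3·36 + 1·370 + 1·2.7 = 500.7
E: 2·21 + 3·3 + 1·363 + 1·9.5 = 423.5
F: 2·58 + 3·70 + 1·561 + 1·1.2 = 888.2
G: 2·41 + 3·5 + 1·182 + 1·2.9 = 281.9
H: 2·51 + 3·23 + 1·571 + 1·7.7 = 749.7
I: 2·116 + 3·63 + 1·365 + 1·2.1 = 788.1
J: 2·110 + 3·70 + 1·449 + 1·4.5 = 883.5
Lowest: B at 250.7.

B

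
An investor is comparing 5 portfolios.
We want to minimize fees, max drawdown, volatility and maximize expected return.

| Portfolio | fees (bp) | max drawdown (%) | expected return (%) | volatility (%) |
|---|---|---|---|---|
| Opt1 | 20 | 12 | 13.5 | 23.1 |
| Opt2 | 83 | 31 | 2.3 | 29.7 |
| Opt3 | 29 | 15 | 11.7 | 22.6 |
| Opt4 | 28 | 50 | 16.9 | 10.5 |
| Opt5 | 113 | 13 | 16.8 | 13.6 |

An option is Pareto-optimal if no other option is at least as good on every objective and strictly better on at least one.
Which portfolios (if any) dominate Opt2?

Opt1: fees 20≤83, max drawdown 12≤31, expected return 13.5≥2.3, volatility 23.1≤29.7 — dominates Opt2.
Opt3: fees 29≤83, max drawdown 15≤31, expected return 11.7≥2.3, volatility 22.6≤29.7 — dominates Opt2.
Others (Opt4, Opt5) are each worse than Opt2 on at least one objective.

Opt1, Opt3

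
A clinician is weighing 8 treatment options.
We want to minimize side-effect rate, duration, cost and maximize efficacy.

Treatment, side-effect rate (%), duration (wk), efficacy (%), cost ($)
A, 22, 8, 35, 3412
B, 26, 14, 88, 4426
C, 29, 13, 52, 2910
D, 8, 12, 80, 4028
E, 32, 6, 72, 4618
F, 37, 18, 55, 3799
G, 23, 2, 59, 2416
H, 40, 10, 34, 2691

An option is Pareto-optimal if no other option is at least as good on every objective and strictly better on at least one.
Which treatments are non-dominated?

A, B, D, E, G

A: not dominated.
B: not dominated (best efficacy).
C: dominated by G (side-effect rate 23≤29, duration 2≤13, efficacy 59≥52, cost 2416≤2910).
D: not dominated (best side-effect rate).
E: not dominated.
F: dominated by G (side-effect rate 23≤37, duration 2≤18, efficacy 59≥55, cost 2416≤3799).
G: not dominated (best duration).
H: dominated by G (side-effect rate 23≤40, duration 2≤10, efficacy 59≥34, cost 2416≤2691).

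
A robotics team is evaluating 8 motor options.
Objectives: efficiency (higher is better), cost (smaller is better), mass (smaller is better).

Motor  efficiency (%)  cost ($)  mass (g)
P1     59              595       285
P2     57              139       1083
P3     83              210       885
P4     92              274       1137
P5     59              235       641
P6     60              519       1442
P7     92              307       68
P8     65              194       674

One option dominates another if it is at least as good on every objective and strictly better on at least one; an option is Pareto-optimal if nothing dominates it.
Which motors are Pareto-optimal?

P2, P3, P4, P5, P7, P8

P1: dominated by P7 (efficiency 92≥59, cost 307≤595, mass 68≤285).
P2: not dominated (best cost).
P3: not dominated.
P4: not dominated.
P5: not dominated.
P6: dominated by P3 (efficiency 83≥60, cost 210≤519, mass 885≤1442).
P7: not dominated (best mass).
P8: not dominated.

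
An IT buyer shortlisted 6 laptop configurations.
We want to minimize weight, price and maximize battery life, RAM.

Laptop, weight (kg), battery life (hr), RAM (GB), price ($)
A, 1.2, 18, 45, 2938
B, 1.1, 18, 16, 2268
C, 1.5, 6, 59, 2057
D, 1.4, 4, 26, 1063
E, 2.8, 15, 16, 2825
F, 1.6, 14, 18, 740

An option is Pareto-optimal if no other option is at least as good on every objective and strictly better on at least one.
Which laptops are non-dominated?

A, B, C, D, F

A: not dominated.
B: not dominated (best weight).
C: not dominated (best RAM).
D: not dominated.
E: dominated by B (weight 1.1≤2.8, battery life 18≥15, RAM 16≥16, price 2268≤2825).
F: not dominated (best price).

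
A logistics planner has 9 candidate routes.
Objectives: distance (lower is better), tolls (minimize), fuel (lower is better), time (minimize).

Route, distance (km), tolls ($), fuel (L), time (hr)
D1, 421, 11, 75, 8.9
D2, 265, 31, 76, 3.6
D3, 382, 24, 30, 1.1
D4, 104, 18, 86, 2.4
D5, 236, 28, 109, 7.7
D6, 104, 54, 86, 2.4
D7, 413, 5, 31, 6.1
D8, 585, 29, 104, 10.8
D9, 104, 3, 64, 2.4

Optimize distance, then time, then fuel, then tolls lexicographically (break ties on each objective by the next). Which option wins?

First minimize distance: best is 104, kept {D4, D6, D9}.
Then minimize time: best is 2.4, kept {D4, D6, D9}.
Then minimize fuel: best is 64, kept {D9}.

D9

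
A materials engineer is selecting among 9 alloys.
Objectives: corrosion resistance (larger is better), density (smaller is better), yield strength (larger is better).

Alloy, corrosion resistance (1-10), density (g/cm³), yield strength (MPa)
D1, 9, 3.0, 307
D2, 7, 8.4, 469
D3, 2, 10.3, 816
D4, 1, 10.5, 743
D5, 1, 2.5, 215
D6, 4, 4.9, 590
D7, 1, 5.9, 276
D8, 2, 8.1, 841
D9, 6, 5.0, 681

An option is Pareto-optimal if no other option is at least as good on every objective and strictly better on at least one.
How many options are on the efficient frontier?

6

D1: not dominated (best corrosion resistance).
D2: not dominated.
D3: dominated by D8 (corrosion resistance 2≥2, density 8.1≤10.3, yield strength 841≥816).
D4: dominated by D3 (corrosion resistance 2≥1, density 10.3≤10.5, yield strength 816≥743).
D5: not dominated (best density).
D6: not dominated.
D7: dominated by D1 (corrosion resistance 9≥1, density 3.0≤5.9, yield strength 307≥276).
D8: not dominated (best yield strength).
D9: not dominated.
Pareto-optimal: D1, D2, D5, D6, D8, D9 → 6.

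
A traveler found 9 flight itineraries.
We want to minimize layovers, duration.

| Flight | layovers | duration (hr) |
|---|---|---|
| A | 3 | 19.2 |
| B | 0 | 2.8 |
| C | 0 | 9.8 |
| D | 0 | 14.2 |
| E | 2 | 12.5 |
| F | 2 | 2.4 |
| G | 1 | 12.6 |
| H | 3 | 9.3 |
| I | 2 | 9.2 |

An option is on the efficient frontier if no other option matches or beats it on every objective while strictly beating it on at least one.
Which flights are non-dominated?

B, F

A: dominated by B (layovers 0≤3, duration 2.8≤19.2).
B: not dominated.
C: dominated by B (layovers 0≤0, duration 2.8≤9.8).
D: dominated by B (layovers 0≤0, duration 2.8≤14.2).
E: dominated by B (layovers 0≤2, duration 2.8≤12.5).
F: not dominated (best duration).
G: dominated by B (layovers 0≤1, duration 2.8≤12.6).
H: dominated by B (layovers 0≤3, duration 2.8≤9.3).
I: dominated by B (layovers 0≤2, duration 2.8≤9.2).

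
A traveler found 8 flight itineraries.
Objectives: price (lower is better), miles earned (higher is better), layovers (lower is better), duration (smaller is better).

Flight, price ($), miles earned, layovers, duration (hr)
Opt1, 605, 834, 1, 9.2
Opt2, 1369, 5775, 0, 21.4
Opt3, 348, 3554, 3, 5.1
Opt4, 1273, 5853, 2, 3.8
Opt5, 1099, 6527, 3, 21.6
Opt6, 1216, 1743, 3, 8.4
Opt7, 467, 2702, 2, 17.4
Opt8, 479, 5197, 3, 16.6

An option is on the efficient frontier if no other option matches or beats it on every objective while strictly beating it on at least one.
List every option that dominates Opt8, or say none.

none

Opt1: worse on price (605 vs 479).
Opt2: worse on price (1369 vs 479).
Opt3: worse on miles earned (3554 vs 5197).
Opt4: worse on price (1273 vs 479).
Opt5: worse on price (1099 vs 479).
Opt6: worse on price (1216 vs 479).
Opt7: worse on miles earned (2702 vs 5197).
No option dominates Opt8.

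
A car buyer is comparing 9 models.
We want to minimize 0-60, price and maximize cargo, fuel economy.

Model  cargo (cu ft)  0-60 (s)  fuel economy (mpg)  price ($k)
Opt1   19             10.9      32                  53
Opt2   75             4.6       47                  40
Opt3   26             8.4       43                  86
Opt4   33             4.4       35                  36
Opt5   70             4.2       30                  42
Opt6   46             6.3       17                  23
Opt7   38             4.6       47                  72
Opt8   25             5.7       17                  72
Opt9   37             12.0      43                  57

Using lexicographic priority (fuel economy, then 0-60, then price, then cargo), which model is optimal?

First maximize fuel economy: best is 47, kept {Opt2, Opt7}.
Then minimize 0-60: best is 4.6, kept {Opt2, Opt7}.
Then minimize price: best is 40, kept {Opt2}.

Opt2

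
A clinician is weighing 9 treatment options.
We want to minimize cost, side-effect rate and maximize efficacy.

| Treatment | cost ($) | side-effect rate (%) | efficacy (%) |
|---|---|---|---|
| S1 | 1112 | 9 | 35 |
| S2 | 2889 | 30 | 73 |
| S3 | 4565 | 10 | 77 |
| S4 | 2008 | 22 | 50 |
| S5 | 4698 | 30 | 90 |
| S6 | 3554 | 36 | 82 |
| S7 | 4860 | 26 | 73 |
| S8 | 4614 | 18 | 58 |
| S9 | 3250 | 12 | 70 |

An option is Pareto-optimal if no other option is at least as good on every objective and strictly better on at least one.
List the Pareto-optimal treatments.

S1, S2, S3, S4, S5, S6, S9

S1: not dominated (best cost).
S2: not dominated.
S3: not dominated.
S4: not dominated.
S5: not dominated (best efficacy).
S6: not dominated.
S7: dominated by S3 (cost 4565≤4860, side-effect rate 10≤26, efficacy 77≥73).
S8: dominated by S3 (cost 4565≤4614, side-effect rate 10≤18, efficacy 77≥58).
S9: not dominated.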